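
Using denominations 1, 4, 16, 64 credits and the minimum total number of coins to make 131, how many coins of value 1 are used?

131 = 2×64 + 3×1
Count of 1: 3

3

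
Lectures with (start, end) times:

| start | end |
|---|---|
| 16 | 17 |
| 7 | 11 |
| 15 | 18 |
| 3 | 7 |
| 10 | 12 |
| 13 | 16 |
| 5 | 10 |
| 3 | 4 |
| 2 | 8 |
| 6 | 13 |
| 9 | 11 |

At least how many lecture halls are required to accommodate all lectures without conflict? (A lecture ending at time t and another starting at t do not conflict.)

The answer is the maximum number of intervals overlapping at any instant.
starts: [2, 3, 3, 5, 6, 7, 9, 10, 13, 15, 16]
ends:   [4, 7, 8, 10, 11, 11, 12, 13, 16, 17, 18]
s2→1 s3→2 s3→3 e4→2 s5→3 s6→4  — peak 4.

4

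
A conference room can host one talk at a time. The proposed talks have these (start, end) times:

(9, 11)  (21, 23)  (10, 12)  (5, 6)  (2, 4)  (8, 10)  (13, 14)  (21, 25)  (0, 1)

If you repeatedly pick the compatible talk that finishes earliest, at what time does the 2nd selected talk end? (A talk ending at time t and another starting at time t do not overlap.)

Order by finish time; keep every interval that doesn't clash with the previous kept one.
Sorted by end: (0,1)  (2,4)  (5,6)  (8,10)  (9,11)  (10,12)  (13,14)  (21,23)  (21,25)
take (0,1); take (2,4); take (5,6); take (8,10); skip (9,11); take (10,12); take (13,14); take (21,23).
Selected: (0,1) (2,4) (5,6) (8,10) (10,12) (13,14) (21,23)

4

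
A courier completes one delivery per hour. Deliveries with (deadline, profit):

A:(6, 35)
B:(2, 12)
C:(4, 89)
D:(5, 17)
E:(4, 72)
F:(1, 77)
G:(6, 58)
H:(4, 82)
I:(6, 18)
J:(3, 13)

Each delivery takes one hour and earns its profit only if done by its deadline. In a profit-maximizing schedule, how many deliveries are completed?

6

By profit: C(d4,89), H(d4,82), F(d1,77), E(d4,72), G(d6,58), A(d6,35), I(d6,18), D(d5,17), J(d3,13), B(d2,12)
C→slot 4; H→slot 3; F→slot 1; E→slot 2; G→slot 6; A→slot 5; I skipped; D skipped; J skipped; B skipped.
6 of 10 scheduled.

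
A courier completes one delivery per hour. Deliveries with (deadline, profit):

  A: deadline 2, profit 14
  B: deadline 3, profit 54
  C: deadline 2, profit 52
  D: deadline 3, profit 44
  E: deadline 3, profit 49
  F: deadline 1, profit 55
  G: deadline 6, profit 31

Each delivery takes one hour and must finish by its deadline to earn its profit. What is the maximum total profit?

192

Take jobs in profit order; each goes to the latest open slot no later than its deadline.
Profit order: F=55 B=54 C=52 E=49 D=44 G=31 A=14
Assign: F→slot 1, B→slot 3, C→slot 2, E skipped, D skipped, G→slot 6, A skipped.
Slots: [1:F] [2:C] [3:B] [6:G]
Profit = 55 + 52 + 54 + 31 = 192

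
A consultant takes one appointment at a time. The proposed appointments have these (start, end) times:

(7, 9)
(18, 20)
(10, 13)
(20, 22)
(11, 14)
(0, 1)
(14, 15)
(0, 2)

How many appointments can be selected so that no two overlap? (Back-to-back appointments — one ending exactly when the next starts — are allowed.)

6

Sorted by end: (0,1)  (0,2)  (7,9)  (10,13)  (11,14)  (14,15)  (18,20)  (20,22)
take (0,1); take (7,9); take (10,13); skip (11,14); take (14,15); take (18,20); take (20,22).
Selected 6 appointments.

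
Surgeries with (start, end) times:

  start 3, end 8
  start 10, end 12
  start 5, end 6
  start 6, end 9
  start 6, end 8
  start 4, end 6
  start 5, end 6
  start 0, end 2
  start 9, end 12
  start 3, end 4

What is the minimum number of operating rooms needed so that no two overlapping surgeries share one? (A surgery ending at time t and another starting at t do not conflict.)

Events (time:±→running): 0:+→1 2:-→0 3:+→1 3:+→2 4:-→1 4:+→2 5:+→3 5:+→4 … peak 4.

4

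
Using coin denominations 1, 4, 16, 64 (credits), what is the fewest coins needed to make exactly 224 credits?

Greedy: take as many of the largest coin as possible, then repeat with the remainder.
224 − 3×64→32 − 2×16→0
Total coins = 3 + 2 = 5

5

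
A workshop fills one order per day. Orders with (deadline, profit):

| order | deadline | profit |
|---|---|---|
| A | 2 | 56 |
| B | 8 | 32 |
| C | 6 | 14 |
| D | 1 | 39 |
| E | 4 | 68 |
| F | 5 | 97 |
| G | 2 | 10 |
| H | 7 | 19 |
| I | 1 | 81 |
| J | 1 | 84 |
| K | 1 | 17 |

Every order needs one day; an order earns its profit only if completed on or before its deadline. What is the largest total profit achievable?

370

By profit: F(d5,97), J(d1,84), I(d1,81), E(d4,68), A(d2,56), D(d1,39), B(d8,32), H(d7,19), K(d1,17), C(d6,14), G(d2,10)
F→slot 5; J→slot 1; I skipped; E→slot 4; A→slot 2; D skipped; B→slot 8; H→slot 7; K skipped; C→slot 6; G skipped.
Profit = 84 + 56 + 68 + 97 + 14 + 19 + 32 = 370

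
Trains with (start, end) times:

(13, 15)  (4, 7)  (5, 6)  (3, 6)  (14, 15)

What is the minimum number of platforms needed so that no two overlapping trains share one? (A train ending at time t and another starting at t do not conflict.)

The answer is the maximum number of intervals overlapping at any instant.
starts: [3, 4, 5, 13, 14]
ends:   [6, 6, 7, 15, 15]
s3→1 s4→2 s5→3  — peak 3.

3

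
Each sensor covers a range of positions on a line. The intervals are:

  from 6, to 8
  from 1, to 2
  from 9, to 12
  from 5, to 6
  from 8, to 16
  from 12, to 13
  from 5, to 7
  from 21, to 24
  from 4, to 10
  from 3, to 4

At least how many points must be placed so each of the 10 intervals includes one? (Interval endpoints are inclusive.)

5

Process intervals by earliest right end; each time one isn't hit yet, stab at its right endpoint.
Sorted: [1,2] [3,4] [5,6] [5,7] [6,8] [4,10] [9,12] [12,13] [8,16] [21,24]
{[1,2]} hit by 2; {[3,4]} hit by 4; {[5,6],[5,7],[6,8],[4,10]} hit by 6; {[9,12],[12,13],[8,16]} hit by 12; {[21,24]} hit by 24.
Points: 2, 4, 6, 12, 24 (5 total).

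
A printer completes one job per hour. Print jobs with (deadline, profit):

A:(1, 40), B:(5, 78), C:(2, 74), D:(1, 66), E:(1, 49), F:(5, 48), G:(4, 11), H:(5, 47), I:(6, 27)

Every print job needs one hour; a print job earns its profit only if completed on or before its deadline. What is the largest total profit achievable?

By profit: B(d5,78), C(d2,74), D(d1,66), E(d1,49), F(d5,48), H(d5,47), A(d1,40), I(d6,27), G(d4,11)
B→slot 5; C→slot 2; D→slot 1; E skipped; F→slot 4; H→slot 3; A skipped; I→slot 6; G skipped.
Profit = 66 + 74 + 47 + 48 + 78 + 27 = 340

340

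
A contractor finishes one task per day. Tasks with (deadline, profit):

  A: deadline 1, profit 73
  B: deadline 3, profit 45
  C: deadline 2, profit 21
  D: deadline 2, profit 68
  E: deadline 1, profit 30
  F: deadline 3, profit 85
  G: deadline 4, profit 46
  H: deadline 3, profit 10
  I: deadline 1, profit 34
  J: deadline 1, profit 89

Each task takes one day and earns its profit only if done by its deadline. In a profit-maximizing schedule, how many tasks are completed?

4

By profit: J(d1,89), F(d3,85), A(d1,73), D(d2,68), G(d4,46), B(d3,45), I(d1,34), E(d1,30), C(d2,21), H(d3,10)
J→slot 1; F→slot 3; A skipped; D→slot 2; G→slot 4; B skipped; I skipped; E skipped; C skipped; H skipped.
4 of 10 scheduled.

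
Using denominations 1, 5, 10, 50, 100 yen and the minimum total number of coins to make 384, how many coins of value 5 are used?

Use the largest denomination that fits, subtract, and repeat.
384 − 3×100→84 − 1×50→34 − 3×10→4 − 4×1→0
Count of 5: 0

0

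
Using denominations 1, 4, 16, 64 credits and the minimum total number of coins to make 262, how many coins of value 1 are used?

Greedy: take as many of the largest coin as possible, then repeat with the remainder.
262 − 4×64→6 − 1×4→2 − 2×1→0
Count of 1: 2

2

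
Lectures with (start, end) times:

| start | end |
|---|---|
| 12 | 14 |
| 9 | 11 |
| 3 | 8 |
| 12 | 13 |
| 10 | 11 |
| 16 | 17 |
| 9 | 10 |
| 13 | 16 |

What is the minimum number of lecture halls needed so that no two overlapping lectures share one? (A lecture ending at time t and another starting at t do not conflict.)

2

Count concurrent intervals with a sweep; the peak is the room count.
starts: [3, 9, 9, 10, 12, 12, 13, 16]
ends:   [8, 10, 11, 11, 13, 14, 16, 17]
s3→1 e8→0 s9→1 s9→2  — peak 2.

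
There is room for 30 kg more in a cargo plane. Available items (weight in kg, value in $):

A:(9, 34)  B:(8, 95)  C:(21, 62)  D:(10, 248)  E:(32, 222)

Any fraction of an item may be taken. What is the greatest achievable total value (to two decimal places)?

426.25

Ratios (sorted): D 24.80, B 11.88, E 6.94, A 3.78, C 2.95
take D (10 @ 248); take B (8 @ 95); take 12/32 of E → 83.25. Capacity used 30/30.
Total value = 426.25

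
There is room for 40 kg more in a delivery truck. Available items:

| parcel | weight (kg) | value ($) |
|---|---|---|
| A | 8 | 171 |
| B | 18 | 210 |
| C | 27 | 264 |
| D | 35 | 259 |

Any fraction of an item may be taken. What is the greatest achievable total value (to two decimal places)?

517.89

Ratios (sorted): A 21.38, B 11.67, C 9.78, D 7.40
take A (8 @ 171); take B (18 @ 210); take 14/27 of C → 136.89. Capacity used 40/40.
Total value = 517.89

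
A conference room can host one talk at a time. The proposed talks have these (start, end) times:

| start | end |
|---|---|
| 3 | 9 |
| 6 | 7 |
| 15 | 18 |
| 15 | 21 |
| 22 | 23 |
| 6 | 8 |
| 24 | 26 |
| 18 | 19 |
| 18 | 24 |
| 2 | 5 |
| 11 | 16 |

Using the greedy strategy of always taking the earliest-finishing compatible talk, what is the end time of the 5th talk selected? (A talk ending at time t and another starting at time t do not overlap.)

23

Sorted by end: (2,5)  (6,7)  (6,8)  (3,9)  (11,16)  (15,18)  (18,19)  (15,21)  (22,23)  (18,24)  (24,26)
take (2,5); take (6,7); skip (3,9); take (11,16); take (18,19); take (22,23); take (24,26).
Selected: (2,5) (6,7) (11,16) (18,19) (22,23) (24,26)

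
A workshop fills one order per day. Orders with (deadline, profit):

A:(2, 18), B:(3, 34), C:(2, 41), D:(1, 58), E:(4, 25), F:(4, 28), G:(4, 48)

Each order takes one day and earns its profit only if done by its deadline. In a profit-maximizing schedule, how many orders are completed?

Profit order: D=58 G=48 C=41 B=34 F=28 E=25 A=18
Assign: D→slot 1, G→slot 4, C→slot 2, B→slot 3, F skipped, E skipped, A skipped.
Slots: [1:D] [2:C] [3:B] [4:G]
4 of 7 scheduled.

4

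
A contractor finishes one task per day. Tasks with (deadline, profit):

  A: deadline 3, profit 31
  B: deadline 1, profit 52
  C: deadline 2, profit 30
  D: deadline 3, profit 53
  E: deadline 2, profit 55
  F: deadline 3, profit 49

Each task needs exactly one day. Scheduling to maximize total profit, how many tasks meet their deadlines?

3

Profit order: E=55 D=53 B=52 F=49 A=31 C=30
Assign: E→slot 2, D→slot 3, B→slot 1, F skipped, A skipped, C skipped.
Slots: [1:B] [2:E] [3:D]
3 of 6 scheduled.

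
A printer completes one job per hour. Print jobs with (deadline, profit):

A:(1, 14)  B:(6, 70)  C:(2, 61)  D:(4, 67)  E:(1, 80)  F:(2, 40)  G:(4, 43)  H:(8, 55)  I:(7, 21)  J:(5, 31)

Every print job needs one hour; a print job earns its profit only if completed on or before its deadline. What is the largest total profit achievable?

Sort by profit descending; place each in the latest free slot ≤ its deadline.
Profit order: E=80 B=70 D=67 C=61 H=55 G=43 F=40 J=31 I=21 A=14
Assign: E→slot 1, B→slot 6, D→slot 4, C→slot 2, H→slot 8, G→slot 3, F skipped, J→slot 5, I→slot 7, A skipped.
Slots: [1:E] [2:C] [3:G] [4:D] [5:J] [6:B] [7:I] [8:H]
Profit = 80 + 61 + 43 + 67 + 31 + 70 + 21 + 55 = 428

428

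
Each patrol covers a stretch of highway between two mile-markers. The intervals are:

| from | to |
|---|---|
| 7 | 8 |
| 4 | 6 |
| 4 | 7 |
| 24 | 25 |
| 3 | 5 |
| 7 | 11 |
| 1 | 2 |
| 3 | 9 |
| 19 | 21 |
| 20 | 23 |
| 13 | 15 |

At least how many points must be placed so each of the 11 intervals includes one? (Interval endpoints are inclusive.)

6

Sorted: [1,2] [3,5] [4,6] [4,7] [7,8] [3,9] [7,11] [13,15] [19,21] [20,23] [24,25]
{[1,2]} hit by 2; {[3,5],[4,6],[4,7]} hit by 5; {[7,8],[3,9],[7,11]} hit by 8; {[13,15]} hit by 15; {[19,21],[20,23]} hit by 21; {[24,25]} hit by 25.
Points: 2, 5, 8, 15, 21, 25 (6 total).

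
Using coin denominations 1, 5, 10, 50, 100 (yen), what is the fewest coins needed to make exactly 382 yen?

Greedy: take as many of the largest coin as possible, then repeat with the remainder.
382 = 3×100 + 1×50 + 3×10 + 2×1
Total coins = 3 + 1 + 3 + 2 = 9

9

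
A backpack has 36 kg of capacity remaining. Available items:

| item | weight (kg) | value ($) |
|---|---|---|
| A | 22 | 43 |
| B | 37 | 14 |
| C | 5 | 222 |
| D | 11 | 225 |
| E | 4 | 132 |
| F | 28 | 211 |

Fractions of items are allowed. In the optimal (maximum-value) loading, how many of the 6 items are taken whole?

Greedy by value/weight ratio, highest first.
Ratios (sorted): C 44.40, E 33.00, D 20.45, F 7.54, A 1.95, B 0.38
take C (5 @ 222); take E (4 @ 132); take D (11 @ 225); take 16/28 of F → 120.57. Capacity used 36/36.
3 item(s) taken whole; one partial (take 16/28 of F).

3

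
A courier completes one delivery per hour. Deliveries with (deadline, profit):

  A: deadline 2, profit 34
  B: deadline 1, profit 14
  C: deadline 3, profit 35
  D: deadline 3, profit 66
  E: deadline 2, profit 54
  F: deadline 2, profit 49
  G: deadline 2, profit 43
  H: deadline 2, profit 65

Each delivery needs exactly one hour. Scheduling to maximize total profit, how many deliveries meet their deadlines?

3

By profit: D(d3,66), H(d2,65), E(d2,54), F(d2,49), G(d2,43), C(d3,35), A(d2,34), B(d1,14)
D→slot 3; H→slot 2; E→slot 1; F skipped; G skipped; C skipped; A skipped; B skipped.
3 of 8 scheduled.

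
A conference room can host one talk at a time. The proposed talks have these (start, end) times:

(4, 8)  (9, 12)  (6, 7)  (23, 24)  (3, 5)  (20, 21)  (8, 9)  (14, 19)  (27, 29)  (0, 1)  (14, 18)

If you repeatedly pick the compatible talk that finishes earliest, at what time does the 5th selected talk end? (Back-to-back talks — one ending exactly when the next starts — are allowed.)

Greedy by earliest finish: after sorting by end time, pick each interval compatible with the last pick.
By end time: (0,1), (3,5), (6,7), (4,8), (8,9), (9,12), (14,18), (14,19), (20,21), (23,24), (27,29).
Pick (0,1); next start ≥ 1 → (3,5); next start ≥ 5 → (6,7); next start ≥ 7 → (8,9); next start ≥ 9 → (9,12); next start ≥ 12 → (14,18); next start ≥ 18 → (20,21); next start ≥ 21 → (23,24); next start ≥ 24 → (27,29).
Selected: (0,1) (3,5) (6,7) (8,9) (9,12) (14,18) (20,21) (23,24) (27,29)

12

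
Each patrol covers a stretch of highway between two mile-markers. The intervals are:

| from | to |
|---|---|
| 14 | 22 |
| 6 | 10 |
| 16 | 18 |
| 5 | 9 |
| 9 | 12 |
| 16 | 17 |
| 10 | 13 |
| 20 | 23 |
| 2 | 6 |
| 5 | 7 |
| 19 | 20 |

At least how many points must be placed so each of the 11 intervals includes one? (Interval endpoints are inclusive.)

By right end: [2,6]  [5,7]  [5,9]  [6,10]  [9,12]  [10,13]  [16,17]  [16,18]  [19,20]  [14,22]  [20,23]
[2,6] uncovered → point at 6; [9,12] uncovered → point at 12; [16,17] uncovered → point at 17; [19,20] uncovered → point at 20.
Points: 6, 12, 17, 20 (4 total).

4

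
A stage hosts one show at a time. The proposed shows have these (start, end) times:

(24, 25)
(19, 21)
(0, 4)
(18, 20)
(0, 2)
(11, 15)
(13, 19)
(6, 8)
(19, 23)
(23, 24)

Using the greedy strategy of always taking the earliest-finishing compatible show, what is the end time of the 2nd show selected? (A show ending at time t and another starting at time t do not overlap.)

By end time: (0,2), (0,4), (6,8), (11,15), (13,19), (18,20), (19,21), (19,23), (23,24), (24,25).
Pick (0,2); next start ≥ 2 → (6,8); next start ≥ 8 → (11,15); next start ≥ 15 → (18,20); next start ≥ 20 → (23,24); next start ≥ 24 → (24,25).
Selected: (0,2) (6,8) (11,15) (18,20) (23,24) (24,25)

8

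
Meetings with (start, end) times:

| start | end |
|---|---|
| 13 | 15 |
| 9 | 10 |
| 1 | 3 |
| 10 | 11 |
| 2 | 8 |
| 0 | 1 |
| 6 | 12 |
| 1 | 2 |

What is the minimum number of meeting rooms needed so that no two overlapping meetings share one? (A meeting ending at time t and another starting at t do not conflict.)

The answer is the maximum number of intervals overlapping at any instant.
Events (time:±→running): 0:+→1 1:-→0 1:+→1 1:+→2 … peak 2.

2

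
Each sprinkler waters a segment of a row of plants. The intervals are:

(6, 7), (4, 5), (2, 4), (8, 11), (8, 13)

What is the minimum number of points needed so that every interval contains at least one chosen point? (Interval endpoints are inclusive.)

Sorted: [2,4] [4,5] [6,7] [8,11] [8,13]
{[2,4],[4,5]} hit by 4; {[6,7]} hit by 7; {[8,11],[8,13]} hit by 11.
Points: 4, 7, 11 (3 total).

3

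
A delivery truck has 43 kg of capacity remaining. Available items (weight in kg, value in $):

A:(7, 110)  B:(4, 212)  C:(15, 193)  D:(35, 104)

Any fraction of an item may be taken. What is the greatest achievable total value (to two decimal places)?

565.51

Sort by value per unit weight and fill in that order.
Order: B (212/4=53.00) > A (110/7=15.71) > C (193/15=12.87) > D (104/35=2.97)
Fill: take B (4 @ 212) → take A (7 @ 110) → take C (15 @ 193) → take 17/35 of D → 50.51; 43/43 used.
Total value = 565.51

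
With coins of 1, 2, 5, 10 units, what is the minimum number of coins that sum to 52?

6

Use the largest denomination that fits, subtract, and repeat.
52 − 5×10→2 − 1×2→0
Total coins = 5 + 1 = 6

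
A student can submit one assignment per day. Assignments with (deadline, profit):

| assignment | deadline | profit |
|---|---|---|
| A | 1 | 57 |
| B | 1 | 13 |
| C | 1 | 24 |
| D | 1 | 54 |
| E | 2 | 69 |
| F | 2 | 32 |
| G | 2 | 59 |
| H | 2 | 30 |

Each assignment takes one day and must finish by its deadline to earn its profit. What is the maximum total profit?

By profit: E(d2,69), G(d2,59), A(d1,57), D(d1,54), F(d2,32), H(d2,30), C(d1,24), B(d1,13)
E→slot 2; G→slot 1; A skipped; D skipped; F skipped; H skipped; C skipped; B skipped.
Profit = 59 + 69 = 128

128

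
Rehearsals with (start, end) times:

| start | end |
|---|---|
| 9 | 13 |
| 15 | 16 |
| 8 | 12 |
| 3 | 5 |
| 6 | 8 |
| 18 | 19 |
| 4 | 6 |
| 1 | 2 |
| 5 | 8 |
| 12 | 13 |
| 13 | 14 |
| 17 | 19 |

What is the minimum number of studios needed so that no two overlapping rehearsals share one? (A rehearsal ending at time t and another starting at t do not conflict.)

The answer is the maximum number of intervals overlapping at any instant.
starts: [1, 3, 4, 5, 6, 8, 9, 12, 13, 15, 17, 18]
ends:   [2, 5, 6, 8, 8, 12, 13, 13, 14, 16, 19, 19]
s1→1 e2→0 s3→1 s4→2  — peak 2.

2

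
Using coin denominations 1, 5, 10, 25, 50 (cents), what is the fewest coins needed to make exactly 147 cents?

7

Use the largest denomination that fits, subtract, and repeat.
147 − 2×50→47 − 1×25→22 − 2×10→2 − 2×1→0
Total coins = 2 + 1 + 2 + 2 = 7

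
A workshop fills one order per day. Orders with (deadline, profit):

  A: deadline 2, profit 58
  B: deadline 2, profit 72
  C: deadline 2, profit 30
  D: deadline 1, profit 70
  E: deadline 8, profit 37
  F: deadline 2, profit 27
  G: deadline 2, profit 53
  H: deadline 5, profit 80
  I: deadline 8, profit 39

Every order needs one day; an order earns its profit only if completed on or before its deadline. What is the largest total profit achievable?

298

Sort by profit descending; place each in the latest free slot ≤ its deadline.
By profit: H(d5,80), B(d2,72), D(d1,70), A(d2,58), G(d2,53), I(d8,39), E(d8,37), C(d2,30), F(d2,27)
H→slot 5; B→slot 2; D→slot 1; A skipped; G skipped; I→slot 8; E→slot 7; C skipped; F skipped.
Profit = 70 + 72 + 80 + 37 + 39 = 298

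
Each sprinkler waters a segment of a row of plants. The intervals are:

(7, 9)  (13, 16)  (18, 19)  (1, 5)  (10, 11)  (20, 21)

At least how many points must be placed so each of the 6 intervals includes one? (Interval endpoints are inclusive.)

Sorted: [1,5] [7,9] [10,11] [13,16] [18,19] [20,21]
{[1,5]} hit by 5; {[7,9]} hit by 9; {[10,11]} hit by 11; {[13,16]} hit by 16; {[18,19]} hit by 19; {[20,21]} hit by 21.
Points: 5, 9, 11, 16, 19, 21 (6 total).

6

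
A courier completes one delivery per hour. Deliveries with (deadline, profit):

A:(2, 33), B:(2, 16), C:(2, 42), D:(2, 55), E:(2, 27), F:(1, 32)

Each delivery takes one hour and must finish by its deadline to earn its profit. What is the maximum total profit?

Sort by profit descending; place each in the latest free slot ≤ its deadline.
Profit order: D=55 C=42 A=33 F=32 E=27 B=16
Assign: D→slot 2, C→slot 1, A skipped, F skipped, E skipped, B skipped.
Slots: [1:C] [2:D]
Profit = 42 + 55 = 97

97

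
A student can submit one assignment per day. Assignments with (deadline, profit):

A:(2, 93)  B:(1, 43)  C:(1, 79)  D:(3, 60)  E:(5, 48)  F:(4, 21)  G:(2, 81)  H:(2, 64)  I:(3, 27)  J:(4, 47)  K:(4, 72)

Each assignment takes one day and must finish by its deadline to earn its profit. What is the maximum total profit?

354

Take jobs in profit order; each goes to the latest open slot no later than its deadline.
Profit order: A=93 G=81 C=79 K=72 H=64 D=60 E=48 J=47 B=43 I=27 F=21
Assign: A→slot 2, G→slot 1, C skipped, K→slot 4, H skipped, D→slot 3, E→slot 5, J skipped, B skipped, I skipped, F skipped.
Slots: [1:G] [2:A] [3:D] [4:K] [5:E]
Profit = 81 + 93 + 60 + 72 + 48 = 354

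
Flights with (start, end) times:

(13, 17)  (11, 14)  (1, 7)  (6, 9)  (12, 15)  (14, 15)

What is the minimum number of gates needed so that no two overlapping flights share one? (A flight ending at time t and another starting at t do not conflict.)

Count concurrent intervals with a sweep; the peak is the room count.
Events (time:±→running): 1:+→1 6:+→2 7:-→1 9:-→0 11:+→1 12:+→2 13:+→3 … peak 3.

3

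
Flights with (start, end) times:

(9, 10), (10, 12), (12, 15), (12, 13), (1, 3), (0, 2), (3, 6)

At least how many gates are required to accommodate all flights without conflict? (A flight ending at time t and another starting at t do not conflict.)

2

The answer is the maximum number of intervals overlapping at any instant.
Events (time:±→running): 0:+→1 1:+→2 … peak 2.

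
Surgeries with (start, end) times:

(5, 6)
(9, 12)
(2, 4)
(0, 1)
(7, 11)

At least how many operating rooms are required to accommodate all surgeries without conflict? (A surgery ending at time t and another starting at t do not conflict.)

2

starts: [0, 2, 5, 7, 9]
ends:   [1, 4, 6, 11, 12]
s0→1 e1→0 s2→1 e4→0 s5→1 e6→0 s7→1 s9→2  — peak 2.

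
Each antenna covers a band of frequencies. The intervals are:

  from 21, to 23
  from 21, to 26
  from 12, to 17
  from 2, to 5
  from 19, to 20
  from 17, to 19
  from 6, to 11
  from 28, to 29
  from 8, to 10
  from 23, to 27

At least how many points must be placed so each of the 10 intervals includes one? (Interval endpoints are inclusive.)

6

Sorted: [2,5] [8,10] [6,11] [12,17] [17,19] [19,20] [21,23] [21,26] [23,27] [28,29]
{[2,5]} hit by 5; {[8,10],[6,11]} hit by 10; {[12,17],[17,19]} hit by 17; {[19,20]} hit by 20; {[21,23],[21,26],[23,27]} hit by 23; {[28,29]} hit by 29.
Points: 5, 10, 17, 20, 23, 29 (6 total).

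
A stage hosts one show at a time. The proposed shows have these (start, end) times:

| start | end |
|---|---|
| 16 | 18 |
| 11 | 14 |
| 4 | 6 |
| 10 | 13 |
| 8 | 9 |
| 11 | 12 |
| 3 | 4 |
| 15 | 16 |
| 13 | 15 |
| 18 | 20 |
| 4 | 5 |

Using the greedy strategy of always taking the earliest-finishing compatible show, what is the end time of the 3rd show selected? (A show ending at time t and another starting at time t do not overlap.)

9

Order by finish time; keep every interval that doesn't clash with the previous kept one.
Sorted by end: (3,4)  (4,5)  (4,6)  (8,9)  (11,12)  (10,13)  (11,14)  (13,15)  (15,16)  (16,18)  (18,20)
take (3,4); take (4,5); skip (4,6); take (8,9); take (11,12); skip (11,14); take (13,15); take (15,16); take (16,18); take (18,20).
Selected: (3,4) (4,5) (8,9) (11,12) (13,15) (15,16) (16,18) (18,20)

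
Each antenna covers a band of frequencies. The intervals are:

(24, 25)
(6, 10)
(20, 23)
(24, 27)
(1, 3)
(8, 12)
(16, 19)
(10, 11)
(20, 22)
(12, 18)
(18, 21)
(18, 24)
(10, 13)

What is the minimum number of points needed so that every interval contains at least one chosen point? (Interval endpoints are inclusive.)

5

Sorted: [1,3] [6,10] [10,11] [8,12] [10,13] [12,18] [16,19] [18,21] [20,22] [20,23] [18,24] [24,25] [24,27]
{[1,3]} hit by 3; {[6,10],[10,11],[8,12],[10,13]} hit by 10; {[12,18],[16,19],[18,21]} hit by 18; {[20,22],[20,23],[18,24]} hit by 22; {[24,25],[24,27]} hit by 25.
Points: 3, 10, 18, 22, 25 (5 total).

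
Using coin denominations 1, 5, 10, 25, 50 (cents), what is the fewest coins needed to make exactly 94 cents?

94 = 1×50 + 1×25 + 1×10 + 1×5 + 4×1
Total coins = 1 + 1 + 1 + 1 + 4 = 8

8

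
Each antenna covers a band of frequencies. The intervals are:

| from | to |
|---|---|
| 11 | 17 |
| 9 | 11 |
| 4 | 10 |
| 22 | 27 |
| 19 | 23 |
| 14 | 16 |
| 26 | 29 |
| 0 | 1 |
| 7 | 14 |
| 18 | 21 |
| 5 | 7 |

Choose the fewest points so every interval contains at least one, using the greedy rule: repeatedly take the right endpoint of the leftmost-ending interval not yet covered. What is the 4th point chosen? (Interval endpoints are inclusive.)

By right end: [0,1]  [5,7]  [4,10]  [9,11]  [7,14]  [14,16]  [11,17]  [18,21]  [19,23]  [22,27]  [26,29]
[0,1] uncovered → point at 1; [5,7] uncovered → point at 7; [9,11] uncovered → point at 11; [14,16] uncovered → point at 16; [18,21] uncovered → point at 21; [22,27] uncovered → point at 27.
Points: 1, 7, 11, 16, 21, 27 (6 total).

16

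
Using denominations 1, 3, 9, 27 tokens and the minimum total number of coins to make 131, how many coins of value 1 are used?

2

Use the largest denomination that fits, subtract, and repeat.
131 = 4×27 + 2×9 + 1×3 + 2×1
Count of 1: 2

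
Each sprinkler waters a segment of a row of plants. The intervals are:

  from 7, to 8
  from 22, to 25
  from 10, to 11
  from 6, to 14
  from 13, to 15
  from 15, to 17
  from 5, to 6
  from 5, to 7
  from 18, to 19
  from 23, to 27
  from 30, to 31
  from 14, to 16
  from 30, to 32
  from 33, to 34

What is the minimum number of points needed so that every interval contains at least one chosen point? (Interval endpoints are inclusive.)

Process intervals by earliest right end; each time one isn't hit yet, stab at its right endpoint.
Sorted: [5,6] [5,7] [7,8] [10,11] [6,14] [13,15] [14,16] [15,17] [18,19] [22,25] [23,27] [30,31] [30,32] [33,34]
{[5,6],[5,7]} hit by 6; {[7,8]} hit by 8; {[10,11],[6,14]} hit by 11; {[13,15],[14,16],[15,17]} hit by 15; {[18,19]} hit by 19; {[22,25],[23,27]} hit by 25; {[30,31],[30,32]} hit by 31; {[33,34]} hit by 34.
Points: 6, 8, 11, 15, 19, 25, 31, 34 (8 total).

8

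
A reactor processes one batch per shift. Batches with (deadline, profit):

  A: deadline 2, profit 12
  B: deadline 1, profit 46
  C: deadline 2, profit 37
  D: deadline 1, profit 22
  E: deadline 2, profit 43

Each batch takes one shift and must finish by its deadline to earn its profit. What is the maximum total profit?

89

By profit: B(d1,46), E(d2,43), C(d2,37), D(d1,22), A(d2,12)
B→slot 1; E→slot 2; C skipped; D skipped; A skipped.
Profit = 46 + 43 = 89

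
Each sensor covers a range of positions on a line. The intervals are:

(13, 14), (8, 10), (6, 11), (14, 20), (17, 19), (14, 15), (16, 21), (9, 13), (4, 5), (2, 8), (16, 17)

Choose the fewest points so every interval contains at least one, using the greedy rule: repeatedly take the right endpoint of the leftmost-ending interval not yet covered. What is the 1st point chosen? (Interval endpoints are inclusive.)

Sort by right endpoint; whenever an interval is uncovered, place a point at its right end.
Sorted: [4,5] [2,8] [8,10] [6,11] [9,13] [13,14] [14,15] [16,17] [17,19] [14,20] [16,21]
{[4,5],[2,8]} hit by 5; {[8,10],[6,11],[9,13]} hit by 10; {[13,14],[14,15]} hit by 14; {[16,17],[17,19],[14,20],[16,21]} hit by 17.
Points: 5, 10, 14, 17 (4 total).

5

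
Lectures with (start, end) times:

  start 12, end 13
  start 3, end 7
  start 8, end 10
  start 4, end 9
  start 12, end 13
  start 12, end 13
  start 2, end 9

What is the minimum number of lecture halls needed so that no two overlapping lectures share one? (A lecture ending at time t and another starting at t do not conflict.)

3

Count concurrent intervals with a sweep; the peak is the room count.
Events (time:±→running): 2:+→1 3:+→2 4:+→3 … peak 3.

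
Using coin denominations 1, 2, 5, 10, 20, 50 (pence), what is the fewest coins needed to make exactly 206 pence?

6

Greedy: take as many of the largest coin as possible, then repeat with the remainder.
206 = 4×50 + 1×5 + 1×1
Total coins = 4 + 1 + 1 = 6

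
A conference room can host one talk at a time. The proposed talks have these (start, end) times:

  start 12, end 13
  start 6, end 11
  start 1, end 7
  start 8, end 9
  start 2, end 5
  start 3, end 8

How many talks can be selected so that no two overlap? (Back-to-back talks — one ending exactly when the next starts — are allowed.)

By end time: (2,5), (1,7), (3,8), (8,9), (6,11), (12,13).
Pick (2,5); next start ≥ 5 → (8,9); next start ≥ 9 → (12,13).
Selected 3 talks.

3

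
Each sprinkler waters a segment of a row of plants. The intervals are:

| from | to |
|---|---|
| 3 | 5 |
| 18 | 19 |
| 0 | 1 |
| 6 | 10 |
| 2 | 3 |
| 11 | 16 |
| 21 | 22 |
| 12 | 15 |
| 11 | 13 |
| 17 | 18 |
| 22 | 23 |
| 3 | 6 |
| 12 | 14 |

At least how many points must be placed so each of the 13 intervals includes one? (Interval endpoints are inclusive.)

Process intervals by earliest right end; each time one isn't hit yet, stab at its right endpoint.
Sorted: [0,1] [2,3] [3,5] [3,6] [6,10] [11,13] [12,14] [12,15] [11,16] [17,18] [18,19] [21,22] [22,23]
{[0,1]} hit by 1; {[2,3],[3,5],[3,6]} hit by 3; {[6,10]} hit by 10; {[11,13],[12,14],[12,15],[11,16]} hit by 13; {[17,18],[18,19]} hit by 18; {[21,22],[22,23]} hit by 22.
Points: 1, 3, 10, 13, 18, 22 (6 total).

6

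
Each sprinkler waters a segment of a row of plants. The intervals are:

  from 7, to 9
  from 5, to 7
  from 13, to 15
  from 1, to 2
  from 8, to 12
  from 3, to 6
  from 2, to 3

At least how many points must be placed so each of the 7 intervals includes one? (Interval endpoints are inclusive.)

Sort by right endpoint; whenever an interval is uncovered, place a point at its right end.
Sorted: [1,2] [2,3] [3,6] [5,7] [7,9] [8,12] [13,15]
{[1,2],[2,3]} hit by 2; {[3,6],[5,7]} hit by 6; {[7,9],[8,12]} hit by 9; {[13,15]} hit by 15.
Points: 2, 6, 9, 15 (4 total).

4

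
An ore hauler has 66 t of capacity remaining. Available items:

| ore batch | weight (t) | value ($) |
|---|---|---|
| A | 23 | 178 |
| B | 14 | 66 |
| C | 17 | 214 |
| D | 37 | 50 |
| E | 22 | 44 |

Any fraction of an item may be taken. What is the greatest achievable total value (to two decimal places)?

482.00

Greedy by value/weight ratio, highest first.
Order: C (214/17=12.59) > A (178/23=7.74) > B (66/14=4.71) > E (44/22=2.00) > D (50/37=1.35)
Fill: take C (17 @ 214) → take A (23 @ 178) → take B (14 @ 66) → take 12/22 of E → 24.00; 66/66 used.
Total value = 482.00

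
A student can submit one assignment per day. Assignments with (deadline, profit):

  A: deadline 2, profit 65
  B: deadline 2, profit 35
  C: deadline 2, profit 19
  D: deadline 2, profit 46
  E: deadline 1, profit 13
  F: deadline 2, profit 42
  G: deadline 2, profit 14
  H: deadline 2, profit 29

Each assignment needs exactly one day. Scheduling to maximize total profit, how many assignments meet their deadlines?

Profit order: A=65 D=46 F=42 B=35 H=29 C=19 G=14 E=13
Assign: A→slot 2, D→slot 1, F skipped, B skipped, H skipped, C skipped, G skipped, E skipped.
Slots: [1:D] [2:A]
2 of 8 scheduled.

2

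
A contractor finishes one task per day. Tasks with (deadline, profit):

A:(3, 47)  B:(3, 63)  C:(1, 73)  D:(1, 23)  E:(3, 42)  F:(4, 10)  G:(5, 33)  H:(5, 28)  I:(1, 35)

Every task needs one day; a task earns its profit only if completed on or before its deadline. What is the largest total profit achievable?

By profit: C(d1,73), B(d3,63), A(d3,47), E(d3,42), I(d1,35), G(d5,33), H(d5,28), D(d1,23), F(d4,10)
C→slot 1; B→slot 3; A→slot 2; E skipped; I skipped; G→slot 5; H→slot 4; D skipped; F skipped.
Profit = 73 + 47 + 63 + 28 + 33 = 244

244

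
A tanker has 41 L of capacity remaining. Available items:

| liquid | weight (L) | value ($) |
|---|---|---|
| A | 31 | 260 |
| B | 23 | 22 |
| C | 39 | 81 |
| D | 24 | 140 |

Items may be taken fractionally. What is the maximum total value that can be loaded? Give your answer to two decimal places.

318.33

Sort by value per unit weight and fill in that order.
Order: A (260/31=8.39) > D (140/24=5.83) > C (81/39=2.08) > B (22/23=0.96)
Fill: take A (31 @ 260) → take 10/24 of D → 58.33; 41/41 used.
Total value = 318.33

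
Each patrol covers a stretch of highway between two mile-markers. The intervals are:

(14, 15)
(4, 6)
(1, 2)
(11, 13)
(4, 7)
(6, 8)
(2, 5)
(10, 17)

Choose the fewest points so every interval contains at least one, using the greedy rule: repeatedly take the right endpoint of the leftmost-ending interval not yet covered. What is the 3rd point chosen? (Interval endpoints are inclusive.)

Sorted: [1,2] [2,5] [4,6] [4,7] [6,8] [11,13] [14,15] [10,17]
{[1,2],[2,5]} hit by 2; {[4,6],[4,7],[6,8]} hit by 6; {[11,13]} hit by 13; {[14,15],[10,17]} hit by 15.
Points: 2, 6, 13, 15 (4 total).

13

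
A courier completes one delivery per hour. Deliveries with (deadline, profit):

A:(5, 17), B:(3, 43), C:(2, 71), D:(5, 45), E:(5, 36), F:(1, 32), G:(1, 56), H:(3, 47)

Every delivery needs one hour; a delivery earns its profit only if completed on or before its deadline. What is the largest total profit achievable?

255

Take jobs in profit order; each goes to the latest open slot no later than its deadline.
By profit: C(d2,71), G(d1,56), H(d3,47), D(d5,45), B(d3,43), E(d5,36), F(d1,32), A(d5,17)
C→slot 2; G→slot 1; H→slot 3; D→slot 5; B skipped; E→slot 4; F skipped; A skipped.
Profit = 56 + 71 + 47 + 36 + 45 = 255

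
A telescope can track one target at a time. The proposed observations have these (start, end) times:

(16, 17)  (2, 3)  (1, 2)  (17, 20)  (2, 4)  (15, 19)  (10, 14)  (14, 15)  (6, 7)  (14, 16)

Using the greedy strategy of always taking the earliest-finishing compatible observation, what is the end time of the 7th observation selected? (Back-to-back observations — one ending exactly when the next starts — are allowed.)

20

Sort by end time and greedily take each interval whose start is ≥ the last chosen end.
By end time: (1,2), (2,3), (2,4), (6,7), (10,14), (14,15), (14,16), (16,17), (15,19), (17,20).
Pick (1,2); next start ≥ 2 → (2,3); next start ≥ 3 → (6,7); next start ≥ 7 → (10,14); next start ≥ 14 → (14,15); next start ≥ 15 → (16,17); next start ≥ 17 → (17,20).
Selected: (1,2) (2,3) (6,7) (10,14) (14,15) (16,17) (17,20)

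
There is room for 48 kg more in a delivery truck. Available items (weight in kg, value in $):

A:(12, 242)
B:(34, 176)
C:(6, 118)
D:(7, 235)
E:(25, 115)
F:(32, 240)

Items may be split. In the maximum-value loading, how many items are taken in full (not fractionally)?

Order: D (235/7=33.57) > A (242/12=20.17) > C (118/6=19.67) > F (240/32=7.50) > B (176/34=5.18) > E (115/25=4.60)
Fill: take D (7 @ 235) → take A (12 @ 242) → take C (6 @ 118) → take 23/32 of F → 172.50; 48/48 used.
3 item(s) taken whole; one partial (take 23/32 of F).

3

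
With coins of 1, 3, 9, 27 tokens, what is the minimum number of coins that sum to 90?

4

Use the largest denomination that fits, subtract, and repeat.
90 = 3×27 + 1×9
Total coins = 3 + 1 = 4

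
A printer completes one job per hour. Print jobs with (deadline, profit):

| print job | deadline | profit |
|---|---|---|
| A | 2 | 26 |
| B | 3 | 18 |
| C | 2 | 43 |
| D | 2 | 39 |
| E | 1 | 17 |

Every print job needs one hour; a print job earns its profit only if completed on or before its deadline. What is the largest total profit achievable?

Sort by profit descending; place each in the latest free slot ≤ its deadline.
By profit: C(d2,43), D(d2,39), A(d2,26), B(d3,18), E(d1,17)
C→slot 2; D→slot 1; A skipped; B→slot 3; E skipped.
Profit = 39 + 43 + 18 = 100

100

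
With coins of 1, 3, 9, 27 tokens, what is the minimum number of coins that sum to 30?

30 − 1×27→3 − 1×3→0
Total coins = 1 + 1 = 2

2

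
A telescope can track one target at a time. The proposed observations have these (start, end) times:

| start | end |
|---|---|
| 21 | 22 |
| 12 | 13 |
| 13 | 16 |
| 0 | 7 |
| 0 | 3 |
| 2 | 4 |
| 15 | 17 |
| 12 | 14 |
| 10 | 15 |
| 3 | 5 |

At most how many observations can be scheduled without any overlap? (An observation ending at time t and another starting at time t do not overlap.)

5

By end time: (0,3), (2,4), (3,5), (0,7), (12,13), (12,14), (10,15), (13,16), (15,17), (21,22).
Pick (0,3); next start ≥ 3 → (3,5); next start ≥ 5 → (12,13); next start ≥ 13 → (13,16); next start ≥ 16 → (21,22).
Selected 5 observations.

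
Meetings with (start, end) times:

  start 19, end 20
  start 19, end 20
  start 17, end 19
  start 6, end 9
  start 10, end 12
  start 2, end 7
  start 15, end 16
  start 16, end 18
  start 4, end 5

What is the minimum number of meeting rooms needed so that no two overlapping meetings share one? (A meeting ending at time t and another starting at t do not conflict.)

The answer is the maximum number of intervals overlapping at any instant.
starts: [2, 4, 6, 10, 15, 16, 17, 19, 19]
ends:   [5, 7, 9, 12, 16, 18, 19, 20, 20]
s2→1 s4→2  — peak 2.

2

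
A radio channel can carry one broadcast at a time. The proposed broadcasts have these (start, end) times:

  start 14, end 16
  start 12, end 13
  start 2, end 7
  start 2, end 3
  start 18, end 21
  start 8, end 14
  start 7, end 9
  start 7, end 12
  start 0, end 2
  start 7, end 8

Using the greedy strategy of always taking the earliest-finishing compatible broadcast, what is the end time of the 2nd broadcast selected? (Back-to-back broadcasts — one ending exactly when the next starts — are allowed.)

Greedy by earliest finish: after sorting by end time, pick each interval compatible with the last pick.
By end time: (0,2), (2,3), (2,7), (7,8), (7,9), (7,12), (12,13), (8,14), (14,16), (18,21).
Pick (0,2); next start ≥ 2 → (2,3); next start ≥ 3 → (7,8); next start ≥ 8 → (12,13); next start ≥ 13 → (14,16); next start ≥ 16 → (18,21).
Selected: (0,2) (2,3) (7,8) (12,13) (14,16) (18,21)

3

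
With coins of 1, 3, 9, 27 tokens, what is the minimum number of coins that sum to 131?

9

131 = 4×27 + 2×9 + 1×3 + 2×1
Total coins = 4 + 2 + 1 + 2 = 9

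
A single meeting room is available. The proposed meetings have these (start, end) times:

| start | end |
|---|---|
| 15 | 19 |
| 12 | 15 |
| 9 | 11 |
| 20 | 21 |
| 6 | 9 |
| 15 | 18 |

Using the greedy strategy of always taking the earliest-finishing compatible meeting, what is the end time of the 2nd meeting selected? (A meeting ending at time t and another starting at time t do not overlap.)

Sorted by end: (6,9)  (9,11)  (12,15)  (15,18)  (15,19)  (20,21)
take (6,9); take (9,11); take (12,15); take (15,18); skip (15,19); take (20,21).
Selected: (6,9) (9,11) (12,15) (15,18) (20,21)

11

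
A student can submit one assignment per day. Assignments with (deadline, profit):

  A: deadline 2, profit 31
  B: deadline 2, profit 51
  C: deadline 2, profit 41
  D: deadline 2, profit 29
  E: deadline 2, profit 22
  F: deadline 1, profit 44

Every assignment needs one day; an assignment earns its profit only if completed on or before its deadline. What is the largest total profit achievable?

By profit: B(d2,51), F(d1,44), C(d2,41), A(d2,31), D(d2,29), E(d2,22)
B→slot 2; F→slot 1; C skipped; A skipped; D skipped; E skipped.
Profit = 44 + 51 = 95

95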